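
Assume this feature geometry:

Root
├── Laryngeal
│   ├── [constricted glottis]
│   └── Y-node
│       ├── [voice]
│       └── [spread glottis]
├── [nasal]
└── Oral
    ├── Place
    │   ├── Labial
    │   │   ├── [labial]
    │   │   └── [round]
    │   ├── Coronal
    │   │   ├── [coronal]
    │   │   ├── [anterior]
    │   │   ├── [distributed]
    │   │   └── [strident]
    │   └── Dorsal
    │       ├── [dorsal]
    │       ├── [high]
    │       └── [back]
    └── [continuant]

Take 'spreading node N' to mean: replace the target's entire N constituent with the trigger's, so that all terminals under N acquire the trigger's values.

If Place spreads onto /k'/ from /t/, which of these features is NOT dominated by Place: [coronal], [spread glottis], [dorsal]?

Under this geometry, Place contains [labial], [round], [coronal], [anterior], [distributed], [strident], [dorsal], [high], [back].
Spreading Place replaces [coronal], [dorsal] with the trigger's values, since each sits inside the Place constituent.
[spread glottis] is not within the Place subtree (it hangs from Y-node), so /k'/'s [spread glottis] value survives.

[spread glottis]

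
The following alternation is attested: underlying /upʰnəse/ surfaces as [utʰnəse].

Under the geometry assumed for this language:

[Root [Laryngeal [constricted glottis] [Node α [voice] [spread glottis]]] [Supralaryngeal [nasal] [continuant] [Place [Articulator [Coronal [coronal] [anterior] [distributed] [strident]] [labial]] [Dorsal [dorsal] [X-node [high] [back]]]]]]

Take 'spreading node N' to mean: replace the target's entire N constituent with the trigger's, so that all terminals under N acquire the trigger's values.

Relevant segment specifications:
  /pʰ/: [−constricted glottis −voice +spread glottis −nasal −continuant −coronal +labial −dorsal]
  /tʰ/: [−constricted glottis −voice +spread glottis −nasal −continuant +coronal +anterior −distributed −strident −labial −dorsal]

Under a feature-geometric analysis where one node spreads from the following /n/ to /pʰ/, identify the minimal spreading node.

Feature comparison: [labial], [coronal], [anterior], [distributed], [strident] differ between /pʰ/ and [tʰ]; the remaining terminals match.
In this geometry the lowest node dominating all of them is Articulator: every daughter of Articulator dominates only a proper subset, so no lower node suffices.
If Articulator spreads, every terminal under it takes /n/'s value, producing [tʰ] as observed.
[spread glottis], [nasal] stay as in /pʰ/ although /n/ differs there, so no node dominating them spread; among the remaining candidates Articulator is the lowest that derives the output.

Articulator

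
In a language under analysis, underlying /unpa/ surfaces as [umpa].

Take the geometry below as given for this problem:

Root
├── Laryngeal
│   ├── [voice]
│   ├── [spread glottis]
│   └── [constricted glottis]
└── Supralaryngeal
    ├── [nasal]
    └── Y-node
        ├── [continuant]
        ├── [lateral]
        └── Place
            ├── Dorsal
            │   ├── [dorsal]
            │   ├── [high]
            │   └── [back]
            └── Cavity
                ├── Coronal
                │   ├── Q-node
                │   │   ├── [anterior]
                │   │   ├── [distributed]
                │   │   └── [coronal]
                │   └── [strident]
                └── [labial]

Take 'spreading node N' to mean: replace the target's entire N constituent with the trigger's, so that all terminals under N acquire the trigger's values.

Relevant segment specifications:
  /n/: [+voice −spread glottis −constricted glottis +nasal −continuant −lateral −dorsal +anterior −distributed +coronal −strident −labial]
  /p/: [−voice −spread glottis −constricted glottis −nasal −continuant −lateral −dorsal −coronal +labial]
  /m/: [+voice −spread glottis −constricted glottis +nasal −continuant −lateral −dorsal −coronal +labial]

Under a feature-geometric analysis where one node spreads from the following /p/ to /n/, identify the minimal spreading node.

Cavity

/n/ and [m] differ in [labial], [coronal], [anterior], [distributed], [strident]; every other specified feature is identical.
Tracing each changed feature up the tree, the paths first meet at Cavity; any lower node misses at least one of them.
Delinking /n/'s Cavity and associating /p/'s Cavity gives precisely the feature bundle of [m].
[nasal], [voice] stay as in /n/ although /p/ differs there, so no node dominating them spread; among the remaining candidates Cavity is the lowest that derives the output.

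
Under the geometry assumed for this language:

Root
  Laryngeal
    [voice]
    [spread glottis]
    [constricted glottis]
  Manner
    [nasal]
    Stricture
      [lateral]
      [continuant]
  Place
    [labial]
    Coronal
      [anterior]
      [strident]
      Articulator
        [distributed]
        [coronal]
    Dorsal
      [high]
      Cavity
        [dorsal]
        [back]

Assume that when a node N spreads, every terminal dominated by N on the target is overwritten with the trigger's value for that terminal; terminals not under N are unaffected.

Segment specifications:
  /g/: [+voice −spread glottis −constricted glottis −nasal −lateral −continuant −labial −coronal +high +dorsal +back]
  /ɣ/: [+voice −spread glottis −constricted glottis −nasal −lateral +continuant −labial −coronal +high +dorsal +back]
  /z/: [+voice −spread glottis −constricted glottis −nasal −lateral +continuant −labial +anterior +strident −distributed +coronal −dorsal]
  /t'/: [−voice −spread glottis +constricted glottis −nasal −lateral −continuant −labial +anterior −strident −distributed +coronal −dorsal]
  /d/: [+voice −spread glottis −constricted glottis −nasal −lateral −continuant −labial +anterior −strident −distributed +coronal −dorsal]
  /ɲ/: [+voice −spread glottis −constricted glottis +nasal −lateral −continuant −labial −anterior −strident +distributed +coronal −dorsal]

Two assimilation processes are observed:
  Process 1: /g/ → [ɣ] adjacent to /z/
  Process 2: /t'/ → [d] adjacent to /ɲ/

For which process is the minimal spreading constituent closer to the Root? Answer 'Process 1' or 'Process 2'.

Process 2

Process 1: the feature that changes is [continuant]; the minimal node is [continuant] (depth 3).
Process 2 alters [voice], [constricted glottis]; the lowest common ancestor is Laryngeal (depth 1 from Root).
Laryngeal (depth 1) sits above [continuant] (depth 3), making Process 2 the one with the higher spreading node.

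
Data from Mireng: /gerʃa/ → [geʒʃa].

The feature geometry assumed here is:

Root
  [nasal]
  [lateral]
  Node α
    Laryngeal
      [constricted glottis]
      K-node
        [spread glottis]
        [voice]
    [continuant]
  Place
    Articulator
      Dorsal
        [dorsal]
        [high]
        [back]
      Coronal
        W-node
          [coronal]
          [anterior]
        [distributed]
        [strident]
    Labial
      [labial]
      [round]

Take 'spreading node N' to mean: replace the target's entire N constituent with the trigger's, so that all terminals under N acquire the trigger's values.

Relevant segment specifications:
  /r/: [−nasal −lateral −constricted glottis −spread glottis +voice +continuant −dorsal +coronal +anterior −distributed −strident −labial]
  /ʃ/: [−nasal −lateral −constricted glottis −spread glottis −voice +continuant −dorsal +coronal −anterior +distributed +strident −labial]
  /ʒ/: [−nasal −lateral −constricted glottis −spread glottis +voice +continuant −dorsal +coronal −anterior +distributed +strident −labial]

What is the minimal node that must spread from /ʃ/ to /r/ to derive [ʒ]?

Feature comparison: [anterior], [distributed], [strident] differ between /r/ and [ʒ]; the remaining terminals match.
These terminals are all dominated by Coronal, and no proper subconstituent of Coronal covers them all; Coronal is their lowest common ancestor.
Delinking /r/'s Coronal and associating /ʃ/'s Coronal gives precisely the feature bundle of [ʒ].
[voice] stays as in /r/ although /ʃ/ differs there, so no node dominating it spread; among the remaining candidates Coronal is the lowest that derives the output.

Coronal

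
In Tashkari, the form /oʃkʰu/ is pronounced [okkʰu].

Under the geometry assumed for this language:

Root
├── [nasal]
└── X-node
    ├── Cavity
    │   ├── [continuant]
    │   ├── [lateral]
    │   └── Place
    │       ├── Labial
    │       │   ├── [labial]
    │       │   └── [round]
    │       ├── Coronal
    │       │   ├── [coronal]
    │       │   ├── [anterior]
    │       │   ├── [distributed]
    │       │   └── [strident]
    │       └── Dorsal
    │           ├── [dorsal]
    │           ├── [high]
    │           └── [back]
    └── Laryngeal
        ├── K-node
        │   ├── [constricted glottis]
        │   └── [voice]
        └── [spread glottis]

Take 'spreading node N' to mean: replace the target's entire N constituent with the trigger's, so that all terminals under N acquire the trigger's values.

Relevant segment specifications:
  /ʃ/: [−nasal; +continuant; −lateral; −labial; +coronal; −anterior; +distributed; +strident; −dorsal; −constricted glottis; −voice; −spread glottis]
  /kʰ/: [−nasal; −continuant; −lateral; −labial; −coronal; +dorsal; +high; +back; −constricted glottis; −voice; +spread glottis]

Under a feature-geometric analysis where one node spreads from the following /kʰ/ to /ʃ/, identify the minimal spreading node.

Comparing /ʃ/ with its surface form [k], the features that change are [continuant], [coronal], [anterior], [distributed], [strident], [dorsal], [high], [back].
The smallest constituent containing every changed terminal is Cavity — each of its daughters lacks at least one of the affected features.
Spreading Cavity from /kʰ/ overwrites each of those terminals with /kʰ/'s values, yielding exactly [k].
Since [spread glottis] is preserved even though /kʰ/ disagrees there, no node above Cavity spread.

Cavity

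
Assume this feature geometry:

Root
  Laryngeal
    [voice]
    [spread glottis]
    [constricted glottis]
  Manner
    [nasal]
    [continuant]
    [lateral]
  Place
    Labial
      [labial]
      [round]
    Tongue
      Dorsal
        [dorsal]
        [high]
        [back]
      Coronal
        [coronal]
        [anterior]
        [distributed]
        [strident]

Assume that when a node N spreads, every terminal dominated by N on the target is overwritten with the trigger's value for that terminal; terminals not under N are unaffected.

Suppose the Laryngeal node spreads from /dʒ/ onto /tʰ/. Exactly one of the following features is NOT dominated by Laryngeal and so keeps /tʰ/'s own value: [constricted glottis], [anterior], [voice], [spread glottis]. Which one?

[anterior]

The terminals dominated by Laryngeal are [voice], [spread glottis], [constricted glottis].
Spreading Laryngeal replaces [constricted glottis], [voice], [spread glottis] with the trigger's values, since each sits inside the Laryngeal constituent.
[anterior] is not within the Laryngeal subtree (it hangs from Coronal), so /tʰ/'s [anterior] value survives.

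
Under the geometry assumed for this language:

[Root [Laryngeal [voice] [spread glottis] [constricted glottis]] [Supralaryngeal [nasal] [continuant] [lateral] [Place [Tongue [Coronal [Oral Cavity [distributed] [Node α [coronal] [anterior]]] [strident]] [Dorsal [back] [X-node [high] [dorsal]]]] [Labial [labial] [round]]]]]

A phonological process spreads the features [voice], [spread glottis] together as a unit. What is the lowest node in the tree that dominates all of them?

[voice] is immediately dominated by Laryngeal.
[spread glottis] is immediately dominated by Laryngeal.
These paths first converge at Laryngeal; no daughter of Laryngeal dominates all 2 features, so Laryngeal is the minimal constituent.

Laryngeal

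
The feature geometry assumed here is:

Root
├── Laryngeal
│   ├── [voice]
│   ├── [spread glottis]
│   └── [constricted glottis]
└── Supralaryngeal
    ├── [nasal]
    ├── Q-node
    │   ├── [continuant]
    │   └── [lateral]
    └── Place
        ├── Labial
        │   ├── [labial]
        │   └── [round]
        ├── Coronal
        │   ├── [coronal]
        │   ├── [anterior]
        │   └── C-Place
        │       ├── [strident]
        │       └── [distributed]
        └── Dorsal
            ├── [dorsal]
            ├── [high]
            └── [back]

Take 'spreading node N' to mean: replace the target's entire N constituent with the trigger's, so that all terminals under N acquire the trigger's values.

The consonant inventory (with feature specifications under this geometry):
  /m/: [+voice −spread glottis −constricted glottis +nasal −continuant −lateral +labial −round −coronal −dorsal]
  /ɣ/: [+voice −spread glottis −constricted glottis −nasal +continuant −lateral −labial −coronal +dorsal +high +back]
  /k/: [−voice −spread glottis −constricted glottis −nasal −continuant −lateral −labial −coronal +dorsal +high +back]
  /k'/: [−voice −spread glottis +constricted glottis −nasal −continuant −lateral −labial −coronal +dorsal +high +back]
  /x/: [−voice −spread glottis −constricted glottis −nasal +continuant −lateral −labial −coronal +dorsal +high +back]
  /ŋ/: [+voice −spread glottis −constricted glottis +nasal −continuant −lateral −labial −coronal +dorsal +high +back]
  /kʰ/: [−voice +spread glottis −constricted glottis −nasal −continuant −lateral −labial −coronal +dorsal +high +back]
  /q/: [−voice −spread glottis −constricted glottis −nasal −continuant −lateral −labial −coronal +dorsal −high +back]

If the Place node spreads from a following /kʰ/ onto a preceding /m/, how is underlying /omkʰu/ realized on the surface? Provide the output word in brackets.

[oŋkʰu]

The Place node dominates the terminals [labial], [round], [coronal], [anterior], [strident], [distributed], [dorsal], [high], [back].
Spreading Place from /kʰ/ onto /m/ replaces those values with /kʰ/'s: [−labial], [−coronal], [+dorsal], [+high], [+back]. Features outside Place ([voice], [spread glottis], [constricted glottis], …) stay as in /m/.
Among the inventory, only /ŋ/ has exactly this specification, giving the surface form [oŋkʰu].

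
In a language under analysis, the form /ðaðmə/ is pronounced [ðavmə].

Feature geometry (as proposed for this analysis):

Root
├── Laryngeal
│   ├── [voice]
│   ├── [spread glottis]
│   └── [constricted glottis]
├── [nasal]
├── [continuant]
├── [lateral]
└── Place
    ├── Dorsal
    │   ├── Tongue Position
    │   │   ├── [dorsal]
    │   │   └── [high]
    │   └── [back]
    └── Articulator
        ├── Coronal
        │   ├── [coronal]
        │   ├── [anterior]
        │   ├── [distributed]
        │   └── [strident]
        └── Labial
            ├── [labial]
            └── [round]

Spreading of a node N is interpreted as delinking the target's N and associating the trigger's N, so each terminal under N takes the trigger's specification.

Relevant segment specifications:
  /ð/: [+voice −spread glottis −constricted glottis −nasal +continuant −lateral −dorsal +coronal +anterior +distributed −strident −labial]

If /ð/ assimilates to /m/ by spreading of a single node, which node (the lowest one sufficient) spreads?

Feature comparison: [labial], [round], [coronal], [anterior], [distributed], [strident] differ between /ð/ and [v]; the remaining terminals match.
Tracing each changed feature up the tree, the paths first meet at Articulator; any lower node misses at least one of them.
If Articulator spreads, every terminal under it takes /m/'s value, producing [v] as observed.
[continuant], [nasal] stay as in /ð/ although /m/ differs there, so no node dominating them spread; among the remaining candidates Articulator is the lowest that derives the output.

Articulator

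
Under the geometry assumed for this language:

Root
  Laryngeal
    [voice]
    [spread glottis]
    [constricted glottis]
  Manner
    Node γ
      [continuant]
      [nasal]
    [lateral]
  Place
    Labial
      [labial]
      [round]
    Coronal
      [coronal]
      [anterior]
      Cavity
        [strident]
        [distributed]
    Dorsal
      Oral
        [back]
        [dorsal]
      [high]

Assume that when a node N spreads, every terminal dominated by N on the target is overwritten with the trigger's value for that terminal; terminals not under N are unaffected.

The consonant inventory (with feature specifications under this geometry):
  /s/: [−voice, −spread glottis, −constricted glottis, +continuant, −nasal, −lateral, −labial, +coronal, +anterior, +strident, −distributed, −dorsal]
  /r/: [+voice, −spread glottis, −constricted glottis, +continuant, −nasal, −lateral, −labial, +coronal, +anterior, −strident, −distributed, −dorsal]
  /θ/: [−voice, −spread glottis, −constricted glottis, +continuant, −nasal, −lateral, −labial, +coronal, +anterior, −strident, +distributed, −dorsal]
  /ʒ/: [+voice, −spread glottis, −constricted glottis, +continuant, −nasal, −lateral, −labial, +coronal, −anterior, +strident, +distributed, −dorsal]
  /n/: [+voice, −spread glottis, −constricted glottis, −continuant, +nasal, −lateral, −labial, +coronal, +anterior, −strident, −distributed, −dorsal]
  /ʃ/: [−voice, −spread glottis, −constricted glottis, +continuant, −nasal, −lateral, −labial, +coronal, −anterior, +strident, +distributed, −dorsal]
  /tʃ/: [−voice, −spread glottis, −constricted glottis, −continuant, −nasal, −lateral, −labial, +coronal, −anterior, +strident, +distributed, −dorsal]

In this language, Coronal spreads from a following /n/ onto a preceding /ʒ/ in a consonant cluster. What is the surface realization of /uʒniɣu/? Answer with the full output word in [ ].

The Coronal node dominates the terminals [coronal], [anterior], [strident], [distributed].
After delinking /ʒ/'s Coronal and linking /n/'s, the affected terminals become [+coronal], [+anterior], [−strident], [−distributed]; [voice], [spread glottis], [constricted glottis], … (outside Coronal) are retained from /ʒ/.
The resulting bundle matches /r/ in the inventory; substituting it for /ʒ/ gives [urniɣu].

[urniɣu]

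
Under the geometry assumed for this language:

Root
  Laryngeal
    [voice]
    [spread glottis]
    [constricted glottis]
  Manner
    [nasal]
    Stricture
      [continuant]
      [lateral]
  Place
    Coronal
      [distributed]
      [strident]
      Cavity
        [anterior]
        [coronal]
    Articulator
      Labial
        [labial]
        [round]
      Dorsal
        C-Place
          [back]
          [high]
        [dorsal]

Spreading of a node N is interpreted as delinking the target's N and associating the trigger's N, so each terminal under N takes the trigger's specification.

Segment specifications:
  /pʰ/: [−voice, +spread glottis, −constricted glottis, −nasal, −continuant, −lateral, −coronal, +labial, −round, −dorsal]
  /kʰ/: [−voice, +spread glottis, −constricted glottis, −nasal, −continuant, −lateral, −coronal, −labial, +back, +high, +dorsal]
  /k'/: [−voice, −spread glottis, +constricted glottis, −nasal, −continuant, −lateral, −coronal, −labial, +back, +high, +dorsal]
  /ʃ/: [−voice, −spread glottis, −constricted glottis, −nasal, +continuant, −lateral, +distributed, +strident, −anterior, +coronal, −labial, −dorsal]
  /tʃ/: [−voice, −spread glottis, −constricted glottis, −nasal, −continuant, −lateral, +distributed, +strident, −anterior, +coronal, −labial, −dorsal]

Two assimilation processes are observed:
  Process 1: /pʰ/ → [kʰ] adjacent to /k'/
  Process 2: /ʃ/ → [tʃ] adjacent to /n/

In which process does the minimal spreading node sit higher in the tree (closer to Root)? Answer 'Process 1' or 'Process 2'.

Process 1

In Process 1, [labial], [round], [dorsal], [high], [back] change, so the minimal spreading node is Articulator at depth 2.
Process 2: the feature that changes is [continuant]; the minimal node is [continuant] (depth 3).
Articulator is closer to Root than [continuant], so Process 1 spreads the higher node.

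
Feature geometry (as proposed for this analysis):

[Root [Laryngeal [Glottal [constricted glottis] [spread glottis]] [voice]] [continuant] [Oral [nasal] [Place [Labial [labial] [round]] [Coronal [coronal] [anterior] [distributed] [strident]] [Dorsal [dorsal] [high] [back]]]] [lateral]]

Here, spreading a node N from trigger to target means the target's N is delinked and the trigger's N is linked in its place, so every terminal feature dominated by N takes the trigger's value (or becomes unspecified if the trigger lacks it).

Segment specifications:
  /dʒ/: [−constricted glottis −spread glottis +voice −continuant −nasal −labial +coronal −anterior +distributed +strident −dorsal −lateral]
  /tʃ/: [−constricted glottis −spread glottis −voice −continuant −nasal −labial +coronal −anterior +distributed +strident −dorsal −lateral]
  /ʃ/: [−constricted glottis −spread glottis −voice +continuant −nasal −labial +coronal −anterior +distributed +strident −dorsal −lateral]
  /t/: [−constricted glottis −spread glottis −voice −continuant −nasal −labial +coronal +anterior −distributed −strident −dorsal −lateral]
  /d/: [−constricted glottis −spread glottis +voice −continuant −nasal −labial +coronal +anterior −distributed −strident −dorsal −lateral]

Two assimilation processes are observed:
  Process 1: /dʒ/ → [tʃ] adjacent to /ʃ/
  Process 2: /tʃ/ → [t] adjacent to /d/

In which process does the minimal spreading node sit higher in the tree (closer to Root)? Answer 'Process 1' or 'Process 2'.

Process 1: the feature that changes is [voice]; the minimal node is [voice] (depth 2).
Process 2 alters [anterior], [distributed], [strident]; the lowest common ancestor is Coronal (depth 3 from Root).
[voice] is closer to Root than Coronal, so Process 1 spreads the higher node.

Process 1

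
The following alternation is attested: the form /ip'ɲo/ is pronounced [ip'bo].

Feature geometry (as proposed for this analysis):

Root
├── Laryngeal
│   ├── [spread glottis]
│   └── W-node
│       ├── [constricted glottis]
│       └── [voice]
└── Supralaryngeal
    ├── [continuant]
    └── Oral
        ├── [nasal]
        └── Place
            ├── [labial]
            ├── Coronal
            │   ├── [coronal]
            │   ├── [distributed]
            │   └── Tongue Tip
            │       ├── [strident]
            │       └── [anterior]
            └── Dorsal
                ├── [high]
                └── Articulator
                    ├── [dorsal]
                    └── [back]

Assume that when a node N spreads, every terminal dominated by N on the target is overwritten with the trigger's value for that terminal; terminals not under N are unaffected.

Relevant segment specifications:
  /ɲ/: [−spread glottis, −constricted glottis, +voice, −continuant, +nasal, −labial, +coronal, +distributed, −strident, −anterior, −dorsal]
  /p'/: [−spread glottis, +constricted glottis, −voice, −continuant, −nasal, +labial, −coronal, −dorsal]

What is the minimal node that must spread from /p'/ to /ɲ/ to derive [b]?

Feature comparison: [nasal], [labial], [coronal], [anterior], [distributed], [strident] differ between /ɲ/ and [b]; the remaining terminals match.
In this geometry the lowest node dominating all of them is Oral: every daughter of Oral dominates only a proper subset, so no lower node suffices.
Delinking /ɲ/'s Oral and associating /p'/'s Oral gives precisely the feature bundle of [b].
[voice], [constricted glottis] stay as in /ɲ/ although /p'/ differs there, so no node dominating them spread; among the remaining candidates Oral is the lowest that derives the output.

Oral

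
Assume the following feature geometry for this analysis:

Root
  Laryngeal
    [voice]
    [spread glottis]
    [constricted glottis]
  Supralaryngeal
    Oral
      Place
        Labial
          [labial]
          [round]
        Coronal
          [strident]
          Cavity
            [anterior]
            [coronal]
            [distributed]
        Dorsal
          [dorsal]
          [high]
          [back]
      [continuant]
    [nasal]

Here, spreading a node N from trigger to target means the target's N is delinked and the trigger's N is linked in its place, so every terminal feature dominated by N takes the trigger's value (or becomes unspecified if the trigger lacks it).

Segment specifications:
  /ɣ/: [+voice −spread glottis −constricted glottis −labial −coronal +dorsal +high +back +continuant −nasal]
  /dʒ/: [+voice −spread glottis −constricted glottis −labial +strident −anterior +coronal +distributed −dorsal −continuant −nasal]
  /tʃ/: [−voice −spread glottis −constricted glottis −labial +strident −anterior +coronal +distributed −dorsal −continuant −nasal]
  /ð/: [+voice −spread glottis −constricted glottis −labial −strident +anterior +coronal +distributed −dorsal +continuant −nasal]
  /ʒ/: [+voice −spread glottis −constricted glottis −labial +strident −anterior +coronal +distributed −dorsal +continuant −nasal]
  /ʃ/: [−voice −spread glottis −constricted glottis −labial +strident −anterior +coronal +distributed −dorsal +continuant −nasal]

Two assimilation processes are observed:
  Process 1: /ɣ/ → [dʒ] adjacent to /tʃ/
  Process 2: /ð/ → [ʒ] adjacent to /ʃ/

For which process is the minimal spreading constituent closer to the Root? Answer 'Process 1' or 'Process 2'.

Process 1

In Process 1, [continuant], [coronal], [anterior], [distributed], [strident], [dorsal], [high], [back] change, so the minimal spreading node is Oral at depth 2.
Process 2 alters [anterior], [strident]; the lowest common ancestor is Coronal (depth 4 from Root).
Oral (depth 2) sits above Coronal (depth 4), making Process 1 the one with the higher spreading node.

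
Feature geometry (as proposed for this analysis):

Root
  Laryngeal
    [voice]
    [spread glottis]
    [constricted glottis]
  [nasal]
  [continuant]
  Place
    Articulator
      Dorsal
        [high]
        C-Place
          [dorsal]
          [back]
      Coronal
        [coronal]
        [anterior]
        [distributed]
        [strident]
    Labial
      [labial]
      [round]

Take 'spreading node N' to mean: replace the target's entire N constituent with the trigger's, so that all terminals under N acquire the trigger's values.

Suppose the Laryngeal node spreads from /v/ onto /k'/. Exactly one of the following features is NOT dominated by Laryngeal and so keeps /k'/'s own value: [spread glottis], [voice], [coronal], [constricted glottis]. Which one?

Under this geometry, Laryngeal contains [voice], [spread glottis], [constricted glottis].
[constricted glottis], [voice], [spread glottis] all lie under Laryngeal, so they are overwritten when Laryngeal spreads.
[coronal] is not within the Laryngeal subtree (it hangs from Coronal), so /k'/'s [coronal] value survives.

[coronal]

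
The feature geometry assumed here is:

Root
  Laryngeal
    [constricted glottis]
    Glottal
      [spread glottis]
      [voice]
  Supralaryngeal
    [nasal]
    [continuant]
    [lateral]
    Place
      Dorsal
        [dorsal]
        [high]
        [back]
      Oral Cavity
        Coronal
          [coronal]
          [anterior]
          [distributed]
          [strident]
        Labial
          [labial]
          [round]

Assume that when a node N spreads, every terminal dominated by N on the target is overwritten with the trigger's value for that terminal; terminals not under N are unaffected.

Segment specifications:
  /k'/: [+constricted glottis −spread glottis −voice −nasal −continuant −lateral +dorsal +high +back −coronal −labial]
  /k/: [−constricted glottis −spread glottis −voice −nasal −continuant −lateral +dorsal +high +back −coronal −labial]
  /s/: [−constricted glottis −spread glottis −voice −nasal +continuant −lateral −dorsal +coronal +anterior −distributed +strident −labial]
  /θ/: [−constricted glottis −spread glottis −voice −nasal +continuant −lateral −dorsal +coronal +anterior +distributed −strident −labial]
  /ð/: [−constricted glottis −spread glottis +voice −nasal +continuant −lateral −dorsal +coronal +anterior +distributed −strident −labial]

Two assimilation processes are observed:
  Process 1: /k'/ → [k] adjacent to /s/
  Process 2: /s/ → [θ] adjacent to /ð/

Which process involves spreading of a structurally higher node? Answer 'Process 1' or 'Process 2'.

In Process 1, [constricted glottis] changes, so the minimal spreading node is [constricted glottis] at depth 2.
In Process 2, [distributed], [strident] change, so the minimal spreading node is Coronal at depth 4.
[constricted glottis] is closer to Root than Coronal, so Process 1 spreads the higher node.

Process 1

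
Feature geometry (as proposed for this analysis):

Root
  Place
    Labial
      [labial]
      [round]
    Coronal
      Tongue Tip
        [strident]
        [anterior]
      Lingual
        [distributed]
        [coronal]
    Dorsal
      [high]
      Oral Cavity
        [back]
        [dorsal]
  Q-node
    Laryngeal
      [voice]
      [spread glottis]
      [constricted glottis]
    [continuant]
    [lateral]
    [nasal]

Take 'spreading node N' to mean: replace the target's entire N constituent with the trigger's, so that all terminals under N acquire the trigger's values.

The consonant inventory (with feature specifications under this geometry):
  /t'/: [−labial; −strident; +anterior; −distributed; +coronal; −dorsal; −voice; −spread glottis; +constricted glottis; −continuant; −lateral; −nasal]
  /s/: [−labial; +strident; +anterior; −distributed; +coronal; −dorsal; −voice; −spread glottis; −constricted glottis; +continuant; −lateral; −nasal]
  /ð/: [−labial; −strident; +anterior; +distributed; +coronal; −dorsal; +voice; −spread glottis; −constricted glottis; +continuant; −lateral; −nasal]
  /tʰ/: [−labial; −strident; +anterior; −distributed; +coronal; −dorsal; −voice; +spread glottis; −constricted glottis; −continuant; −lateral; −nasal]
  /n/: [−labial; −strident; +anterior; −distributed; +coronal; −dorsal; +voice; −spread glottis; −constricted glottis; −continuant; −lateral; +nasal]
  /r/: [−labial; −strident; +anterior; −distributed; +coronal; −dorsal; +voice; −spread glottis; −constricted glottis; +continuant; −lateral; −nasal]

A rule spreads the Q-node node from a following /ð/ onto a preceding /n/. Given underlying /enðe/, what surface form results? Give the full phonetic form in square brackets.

The Q-node node dominates the terminals [voice], [spread glottis], [constricted glottis], [continuant], [lateral], [nasal].
The target acquires /ð/'s values for everything under Q-node — [+voice], [−spread glottis], [−constricted glottis], [+continuant], [−lateral], [−nasal] — while keeping its own [labial], [strident], [anterior], ….
Among the inventory, only /r/ has exactly this specification, giving the surface form [erðe].

[erðe]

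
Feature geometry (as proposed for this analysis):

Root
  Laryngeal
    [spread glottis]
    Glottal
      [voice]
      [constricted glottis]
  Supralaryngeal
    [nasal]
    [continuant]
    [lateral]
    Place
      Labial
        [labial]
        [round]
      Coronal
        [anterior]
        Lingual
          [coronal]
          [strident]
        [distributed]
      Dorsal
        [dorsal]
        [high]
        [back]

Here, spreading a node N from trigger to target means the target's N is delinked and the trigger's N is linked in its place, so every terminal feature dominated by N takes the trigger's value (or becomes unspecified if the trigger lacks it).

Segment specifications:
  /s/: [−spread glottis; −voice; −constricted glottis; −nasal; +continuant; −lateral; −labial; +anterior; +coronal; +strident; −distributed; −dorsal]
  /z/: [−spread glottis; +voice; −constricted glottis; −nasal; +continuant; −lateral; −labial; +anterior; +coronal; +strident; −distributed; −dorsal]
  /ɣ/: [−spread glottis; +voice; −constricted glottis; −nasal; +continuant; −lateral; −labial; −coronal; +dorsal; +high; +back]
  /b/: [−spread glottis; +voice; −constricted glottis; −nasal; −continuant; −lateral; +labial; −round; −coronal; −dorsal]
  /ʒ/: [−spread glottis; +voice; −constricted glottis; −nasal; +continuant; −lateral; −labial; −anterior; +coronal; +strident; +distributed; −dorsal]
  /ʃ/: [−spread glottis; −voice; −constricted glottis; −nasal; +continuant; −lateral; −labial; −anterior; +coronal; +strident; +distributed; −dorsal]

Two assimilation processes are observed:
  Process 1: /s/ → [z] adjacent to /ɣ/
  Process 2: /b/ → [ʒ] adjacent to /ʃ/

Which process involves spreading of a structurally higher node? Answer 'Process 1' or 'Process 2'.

Process 2

Process 1 alters [voice]; the lowest dominating node is [voice] (depth 3 from Root).
Process 2 alters [continuant], [labial], [round], [coronal], [anterior], [distributed], [strident]; the lowest common ancestor is Supralaryngeal (depth 1 from Root).
Supralaryngeal is closer to Root than [voice], so Process 2 spreads the higher node.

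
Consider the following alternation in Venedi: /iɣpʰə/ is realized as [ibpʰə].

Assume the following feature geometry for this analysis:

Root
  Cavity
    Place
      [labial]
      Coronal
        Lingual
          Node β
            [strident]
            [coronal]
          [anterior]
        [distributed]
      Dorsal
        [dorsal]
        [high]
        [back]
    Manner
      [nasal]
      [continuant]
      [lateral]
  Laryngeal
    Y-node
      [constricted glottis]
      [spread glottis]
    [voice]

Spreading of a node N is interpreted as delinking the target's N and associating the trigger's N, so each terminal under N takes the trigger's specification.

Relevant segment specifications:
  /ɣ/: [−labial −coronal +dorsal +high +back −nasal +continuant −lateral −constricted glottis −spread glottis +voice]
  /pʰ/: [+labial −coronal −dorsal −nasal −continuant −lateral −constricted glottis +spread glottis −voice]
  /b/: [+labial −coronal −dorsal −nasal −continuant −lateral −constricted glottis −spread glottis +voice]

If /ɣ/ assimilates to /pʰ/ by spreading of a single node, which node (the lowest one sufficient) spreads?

Cavity

Comparing /ɣ/ with its surface form [b], the features that change are [continuant], [labial], [dorsal], [high], [back].
The smallest constituent containing every changed terminal is Cavity — each of its daughters lacks at least one of the affected features.
Delinking /ɣ/'s Cavity and associating /pʰ/'s Cavity gives precisely the feature bundle of [b].
[spread glottis], [voice] — on which /pʰ/ differs from /ɣ/ — are unchanged, so Root cannot have spread; the constituent is no larger than Cavity.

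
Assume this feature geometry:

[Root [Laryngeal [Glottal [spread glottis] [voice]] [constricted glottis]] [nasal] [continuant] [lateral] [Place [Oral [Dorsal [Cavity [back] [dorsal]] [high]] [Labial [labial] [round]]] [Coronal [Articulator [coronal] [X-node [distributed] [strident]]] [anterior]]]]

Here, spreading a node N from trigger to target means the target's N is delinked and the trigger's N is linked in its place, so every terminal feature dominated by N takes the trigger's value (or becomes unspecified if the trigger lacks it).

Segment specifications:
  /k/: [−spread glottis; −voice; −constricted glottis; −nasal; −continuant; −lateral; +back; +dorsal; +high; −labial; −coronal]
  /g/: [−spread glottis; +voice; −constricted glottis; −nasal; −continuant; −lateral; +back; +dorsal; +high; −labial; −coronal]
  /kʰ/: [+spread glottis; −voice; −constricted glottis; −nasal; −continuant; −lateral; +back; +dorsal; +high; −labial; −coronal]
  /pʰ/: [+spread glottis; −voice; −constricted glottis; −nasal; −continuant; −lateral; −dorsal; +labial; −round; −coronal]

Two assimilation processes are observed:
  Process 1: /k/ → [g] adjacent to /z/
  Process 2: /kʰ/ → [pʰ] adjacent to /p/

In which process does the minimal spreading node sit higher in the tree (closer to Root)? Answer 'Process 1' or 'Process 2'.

Process 1 alters [voice]; the lowest dominating node is [voice] (depth 3 from Root).
Process 2 alters [labial], [round], [dorsal], [high], [back]; the lowest common ancestor is Oral (depth 2 from Root).
Depth 2 < depth 3; Process 2 involves the structurally higher constituent Oral.

Process 2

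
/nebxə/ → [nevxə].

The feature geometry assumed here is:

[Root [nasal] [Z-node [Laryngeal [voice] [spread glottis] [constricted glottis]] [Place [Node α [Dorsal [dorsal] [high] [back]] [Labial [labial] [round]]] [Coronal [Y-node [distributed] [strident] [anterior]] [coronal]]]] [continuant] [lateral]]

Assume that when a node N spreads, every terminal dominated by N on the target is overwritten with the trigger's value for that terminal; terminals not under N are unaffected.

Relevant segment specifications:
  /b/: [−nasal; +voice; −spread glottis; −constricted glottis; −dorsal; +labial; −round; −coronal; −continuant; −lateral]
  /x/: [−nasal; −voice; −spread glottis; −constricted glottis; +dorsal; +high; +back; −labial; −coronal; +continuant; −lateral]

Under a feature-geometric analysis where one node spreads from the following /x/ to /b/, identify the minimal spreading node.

Comparing /b/ with its surface form [v], the only feature that changes is [continuant].
Since just one terminal is affected and it takes /x/'s value, spreading the terminal [continuant] alone is sufficient and minimal.
Since [dorsal], [labial] are preserved even though /x/ disagrees there, no node above [continuant] spread.

[continuant]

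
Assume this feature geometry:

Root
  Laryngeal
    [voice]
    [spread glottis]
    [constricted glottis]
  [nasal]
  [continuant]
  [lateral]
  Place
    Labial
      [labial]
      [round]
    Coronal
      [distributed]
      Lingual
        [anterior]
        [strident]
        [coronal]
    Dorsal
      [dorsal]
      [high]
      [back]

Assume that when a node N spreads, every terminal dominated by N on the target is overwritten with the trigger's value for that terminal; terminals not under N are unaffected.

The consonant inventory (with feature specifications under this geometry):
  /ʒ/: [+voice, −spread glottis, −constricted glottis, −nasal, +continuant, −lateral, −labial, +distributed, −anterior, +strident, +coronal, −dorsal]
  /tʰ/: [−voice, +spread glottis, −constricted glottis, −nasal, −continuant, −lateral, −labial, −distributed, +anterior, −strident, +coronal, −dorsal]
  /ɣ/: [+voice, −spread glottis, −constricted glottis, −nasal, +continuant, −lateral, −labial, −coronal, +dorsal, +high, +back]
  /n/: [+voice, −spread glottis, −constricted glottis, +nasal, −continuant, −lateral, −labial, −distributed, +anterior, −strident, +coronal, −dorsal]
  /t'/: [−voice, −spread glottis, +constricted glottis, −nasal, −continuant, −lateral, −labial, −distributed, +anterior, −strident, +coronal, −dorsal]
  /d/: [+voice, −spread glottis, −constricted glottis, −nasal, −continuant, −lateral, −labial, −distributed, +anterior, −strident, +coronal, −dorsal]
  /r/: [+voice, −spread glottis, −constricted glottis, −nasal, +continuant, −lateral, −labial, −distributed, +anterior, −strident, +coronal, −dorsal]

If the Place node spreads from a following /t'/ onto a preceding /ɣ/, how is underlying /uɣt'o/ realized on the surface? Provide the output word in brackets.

Terminals under Place in this geometry: [labial], [round], [distributed], [anterior], [strident], [coronal], [dorsal], [high], [back].
After delinking /ɣ/'s Place and linking /t'/'s, the affected terminals become [−labial], [−distributed], [+anterior], [−strident], [+coronal], [−dorsal]; [voice], [spread glottis], [constricted glottis], … (outside Place) are retained from /ɣ/.
This feature bundle is that of [r], so /uɣt'o/ surfaces as [urt'o].

[urt'o]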